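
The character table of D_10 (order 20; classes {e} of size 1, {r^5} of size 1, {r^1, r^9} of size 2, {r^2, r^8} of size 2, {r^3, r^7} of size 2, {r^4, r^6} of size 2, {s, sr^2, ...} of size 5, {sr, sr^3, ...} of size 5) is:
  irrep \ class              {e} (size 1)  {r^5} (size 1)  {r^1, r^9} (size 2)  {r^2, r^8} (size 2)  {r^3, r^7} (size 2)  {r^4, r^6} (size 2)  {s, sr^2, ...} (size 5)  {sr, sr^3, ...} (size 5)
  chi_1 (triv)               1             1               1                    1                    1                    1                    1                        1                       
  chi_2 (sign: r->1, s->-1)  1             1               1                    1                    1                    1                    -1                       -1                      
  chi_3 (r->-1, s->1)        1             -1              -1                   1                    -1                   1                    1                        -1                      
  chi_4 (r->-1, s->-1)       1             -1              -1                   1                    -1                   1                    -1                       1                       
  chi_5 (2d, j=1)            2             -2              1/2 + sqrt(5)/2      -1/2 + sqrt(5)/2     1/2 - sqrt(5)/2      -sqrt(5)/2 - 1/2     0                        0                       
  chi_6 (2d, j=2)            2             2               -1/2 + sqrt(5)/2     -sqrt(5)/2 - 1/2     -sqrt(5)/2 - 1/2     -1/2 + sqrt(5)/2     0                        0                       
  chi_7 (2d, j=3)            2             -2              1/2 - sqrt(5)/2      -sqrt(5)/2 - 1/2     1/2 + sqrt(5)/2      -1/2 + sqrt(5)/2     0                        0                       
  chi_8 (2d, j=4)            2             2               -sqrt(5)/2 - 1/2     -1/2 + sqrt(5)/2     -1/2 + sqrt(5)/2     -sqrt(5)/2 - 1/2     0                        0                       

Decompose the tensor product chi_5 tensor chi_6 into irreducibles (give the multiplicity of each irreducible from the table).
chi_5 tensor chi_6 = chi_5 + chi_7 (all other irreducibles have multiplicity 0).

Reasoning: The character of a tensor product is the pointwise product (chi_5 * chi_6)(C) = chi_5(C) * chi_6(C):
  {e}: (2)*(2), {r^5}: (-2)*(2), {r^1, r^9}: (1/2 + sqrt(5)/2)*(-1/2 + sqrt(5)/2), {r^2, r^8}: (-1/2 + sqrt(5)/2)*(-sqrt(5)/2 - 1/2), {r^3, r^7}: (1/2 - sqrt(5)/2)*(-sqrt(5)/2 - 1/2), {r^4, r^6}: (-sqrt(5)/2 - 1/2)*(-1/2 + sqrt(5)/2), {s, sr^2, ...}: (0)*(0), {sr, sr^3, ...}: (0)*(0)
so (chi_5 * chi_6) takes values
  {e} -> 4, {r^5} -> -4, {r^1, r^9} -> 1, {r^2, r^8} -> -1, {r^3, r^7} -> 1, {r^4, r^6} -> -1, {s, sr^2, ...} -> 0, {sr, sr^3, ...} -> 0.
Now take the inner product of this character with each irreducible chi from the table, <chi_5*chi_6, chi> = (1/20) sum_C |C| (chi_5*chi_6)(C) conj(chi(C)):
  <chi_5*chi_6, chi_1> = (1/20)[1*(4)*conj(1) + 1*(-4)*conj(1) + 2*(1)*conj(1) + 2*(-1)*conj(1) + 2*(1)*conj(1) + 2*(-1)*conj(1) + 5*(0)*conj(1) + 5*(0)*conj(1)]
      = (1/20)[(4) + (-4) + (2) + (-2) + (2) + (-2) + (0) + (0)] = 0/20 = 0
  <chi_5*chi_6, chi_2> = (1/20)[1*(4)*conj(1) + 1*(-4)*conj(1) + 2*(1)*conj(1) + 2*(-1)*conj(1) + 2*(1)*conj(1) + 2*(-1)*conj(1) + 5*(0)*conj(-1) + 5*(0)*conj(-1)]
      = (1/20)[(4) + (-4) + (2) + (-2) + (2) + (-2) + (0) + (0)] = 0/20 = 0
  <chi_5*chi_6, chi_3> = (1/20)[1*(4)*conj(1) + 1*(-4)*conj(-1) + 2*(1)*conj(-1) + 2*(-1)*conj(1) + 2*(1)*conj(-1) + 2*(-1)*conj(1) + 5*(0)*conj(1) + 5*(0)*conj(-1)]
      = (1/20)[(4) + (4) + (-2) + (-2) + (-2) + (-2) + (0) + (0)] = 0/20 = 0
  <chi_5*chi_6, chi_4> = (1/20)[1*(4)*conj(1) + 1*(-4)*conj(-1) + 2*(1)*conj(-1) + 2*(-1)*conj(1) + 2*(1)*conj(-1) + 2*(-1)*conj(1) + 5*(0)*conj(-1) + 5*(0)*conj(1)]
      = (1/20)[(4) + (4) + (-2) + (-2) + (-2) + (-2) + (0) + (0)] = 0/20 = 0
  <chi_5*chi_6, chi_5> = (1/20)[1*(4)*conj(2) + 1*(-4)*conj(-2) + 2*(1)*conj(1/2 + sqrt(5)/2) + 2*(-1)*conj(-1/2 + sqrt(5)/2) + 2*(1)*conj(1/2 - sqrt(5)/2) + 2*(-1)*conj(-sqrt(5)/2 - 1/2) + 5*(0)*conj(0) + 5*(0)*conj(0)]
      = (1/20)[(8) + (8) + (1 + sqrt(5)) + (1 - sqrt(5)) + (1 - sqrt(5)) + (1 + sqrt(5)) + (0) + (0)] = 20/20 = 1
  <chi_5*chi_6, chi_6> = (1/20)[1*(4)*conj(2) + 1*(-4)*conj(2) + 2*(1)*conj(-1/2 + sqrt(5)/2) + 2*(-1)*conj(-sqrt(5)/2 - 1/2) + 2*(1)*conj(-sqrt(5)/2 - 1/2) + 2*(-1)*conj(-1/2 + sqrt(5)/2) + 5*(0)*conj(0) + 5*(0)*conj(0)]
      = (1/20)[(8) + (-8) + (-1 + sqrt(5)) + (1 + sqrt(5)) + (-sqrt(5) - 1) + (1 - sqrt(5)) + (0) + (0)] = 0/20 = 0
  <chi_5*chi_6, chi_7> = (1/20)[1*(4)*conj(2) + 1*(-4)*conj(-2) + 2*(1)*conj(1/2 - sqrt(5)/2) + 2*(-1)*conj(-sqrt(5)/2 - 1/2) + 2*(1)*conj(1/2 + sqrt(5)/2) + 2*(-1)*conj(-1/2 + sqrt(5)/2) + 5*(0)*conj(0) + 5*(0)*conj(0)]
      = (1/20)[(8) + (8) + (1 - sqrt(5)) + (1 + sqrt(5)) + (1 + sqrt(5)) + (1 - sqrt(5)) + (0) + (0)] = 20/20 = 1
  <chi_5*chi_6, chi_8> = (1/20)[1*(4)*conj(2) + 1*(-4)*conj(2) + 2*(1)*conj(-sqrt(5)/2 - 1/2) + 2*(-1)*conj(-1/2 + sqrt(5)/2) + 2*(1)*conj(-1/2 + sqrt(5)/2) + 2*(-1)*conj(-sqrt(5)/2 - 1/2) + 5*(0)*conj(0) + 5*(0)*conj(0)]
      = (1/20)[(8) + (-8) + (-sqrt(5) - 1) + (1 - sqrt(5)) + (-1 + sqrt(5)) + (1 + sqrt(5)) + (0) + (0)] = 0/20 = 0
Hence the multiplicities are chi_5: 1, chi_7: 1. Dimension check: dim(chi_5)*dim(chi_6) = 2*2 = 4 and sum (mult * dim) = 1*2 + 1*2 = 4.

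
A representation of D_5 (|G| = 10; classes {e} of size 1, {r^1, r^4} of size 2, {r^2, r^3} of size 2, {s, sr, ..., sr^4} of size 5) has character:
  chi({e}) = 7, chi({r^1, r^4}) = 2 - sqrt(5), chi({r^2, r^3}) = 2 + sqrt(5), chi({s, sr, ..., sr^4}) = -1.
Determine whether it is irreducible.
Not irreducible (reducible): <chi, chi> = 9 > 1.

Solution. <chi, chi> = (1/|G|) sum_C |C| * |chi(C)|^2 = (1/10)[1*|7|^2 + 2*|2 - sqrt(5)|^2 + 2*|2 + sqrt(5)|^2 + 5*|-1|^2]
  = (1/10)[(49) + (18 - 8*sqrt(5)) + (8*sqrt(5) + 18) + (5)] = 90/10 = 9.
A character is irreducible iff <chi, chi> = 1, so this representation is reducible.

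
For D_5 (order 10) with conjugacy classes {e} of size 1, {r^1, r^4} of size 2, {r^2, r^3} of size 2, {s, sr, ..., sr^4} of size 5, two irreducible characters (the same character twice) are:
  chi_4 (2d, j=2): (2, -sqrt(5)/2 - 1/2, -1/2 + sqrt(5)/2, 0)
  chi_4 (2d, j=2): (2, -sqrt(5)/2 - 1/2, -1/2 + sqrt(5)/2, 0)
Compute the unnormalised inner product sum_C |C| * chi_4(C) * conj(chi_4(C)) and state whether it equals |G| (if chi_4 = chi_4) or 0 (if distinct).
Sum = 10 = |G| = 10; so <chi_4, chi_4> = 1 (norm-1 confirms irreducibility).

Why: Compute term by term over conjugacy classes (|C| * chi_4(C) * conj(chi_4(C))):
  1*(2)*conj(2) + 2*(-sqrt(5)/2 - 1/2)*conj(-sqrt(5)/2 - 1/2) + 2*(-1/2 + sqrt(5)/2)*conj(-1/2 + sqrt(5)/2) + 5*(0)*conj(0)
  = (4) + (sqrt(5) + 3) + (3 - sqrt(5)) + (0)
  = 10.
Dividing by |G| = 10 gives 10/10 = 1, matching the row-orthogonality relation <chi_4, chi_4> = [chi_4 = chi_4].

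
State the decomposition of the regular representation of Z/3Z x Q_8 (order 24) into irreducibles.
Each irreducible V_i of dimension d_i appears with multiplicity d_i, i.e. rho_reg = (direct sum over all irreducibles V_i) d_i V_i. The irreducible dimensions for Z/3Z x Q_8 are 1, 1, 1, 1, 1, 1, 1, 1, 1, 1, 1, 1, 2, 2, 2: 12 irreducibles of dimension 1, each with multiplicity 1; 3 irreducibles of dimension 2, each with multiplicity 2. Total dimension 12*1*1 + 3*2*2 = 24 = |G|.

Working: General theorem: in the regular representation of a finite group G, each irreducible appears with multiplicity equal to its dimension. Check: dim(rho_reg) = sum d_i^2 = 1 + 1 + 1 + 1 + 1 + 1 + 1 + 1 + 1 + 1 + 1 + 1 + 4 + 4 + 4 = 24 = |G|.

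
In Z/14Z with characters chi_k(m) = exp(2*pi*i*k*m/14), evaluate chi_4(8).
chi_4(8) = zeta_14^32 = exp(4*I*pi/7)

Working: chi_4(8) = zeta_14^(4*8) = zeta_14^32. Since zeta_14^14 = 1, this equals zeta_14^4 = exp(2*pi*i*4/14) = exp(4*I*pi/7).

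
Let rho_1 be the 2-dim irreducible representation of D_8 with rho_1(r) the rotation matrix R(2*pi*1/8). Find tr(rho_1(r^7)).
chi_{rho_1}(r^7) = 2*cos(2*pi*1*7/8) = sqrt(2)

Details: rho_1(r^7) is rotation by angle 2*pi*1*7/8, whose trace is 2*cos(2*pi*1*7/8) = sqrt(2).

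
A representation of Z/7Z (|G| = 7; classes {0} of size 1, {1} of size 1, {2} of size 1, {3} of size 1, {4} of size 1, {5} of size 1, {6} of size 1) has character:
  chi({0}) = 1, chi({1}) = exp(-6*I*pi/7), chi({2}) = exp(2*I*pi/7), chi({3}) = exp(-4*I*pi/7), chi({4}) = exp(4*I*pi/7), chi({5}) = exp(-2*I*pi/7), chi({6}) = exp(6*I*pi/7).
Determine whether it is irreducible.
Irreducible: <chi, chi> = 1.

Why: <chi, chi> = (1/|G|) sum_C |C| * |chi(C)|^2 = (1/7)[1*|1|^2 + 1*|exp(-6*I*pi/7)|^2 + 1*|exp(2*I*pi/7)|^2 + 1*|exp(-4*I*pi/7)|^2 + 1*|exp(4*I*pi/7)|^2 + 1*|exp(-2*I*pi/7)|^2 + 1*|exp(6*I*pi/7)|^2]
  = (1/7)[(1) + (1) + (1) + (1) + (1) + (1) + (1)] = 7/7 = 1.
(Exp terms are combined using exp(i*s)*conj(exp(i*t)) = exp(i*(s-t)), and sums of them are collapsed using the identity that for every m > 1 the m distinct m-th roots of unity sum to 0, e.g. 1 + exp(2*I*pi/3) + exp(-2*I*pi/3) = 0.)
A character is irreducible iff <chi, chi> = 1, so this representation is irreducible.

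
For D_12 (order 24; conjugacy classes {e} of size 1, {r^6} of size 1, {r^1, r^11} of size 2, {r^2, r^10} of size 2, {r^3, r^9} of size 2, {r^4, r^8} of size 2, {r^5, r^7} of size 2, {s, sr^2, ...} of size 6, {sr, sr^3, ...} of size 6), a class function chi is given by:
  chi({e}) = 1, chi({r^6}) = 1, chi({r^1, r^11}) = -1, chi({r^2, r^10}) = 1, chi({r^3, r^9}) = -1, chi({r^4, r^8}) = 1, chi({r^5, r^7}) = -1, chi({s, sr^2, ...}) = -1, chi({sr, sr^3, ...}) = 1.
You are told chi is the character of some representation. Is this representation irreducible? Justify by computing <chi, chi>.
Irreducible: <chi, chi> = 1.

<chi, chi> = (1/|G|) sum_C |C| * |chi(C)|^2 = (1/24)[1*|1|^2 + 1*|1|^2 + 2*|-1|^2 + 2*|1|^2 + 2*|-1|^2 + 2*|1|^2 + 2*|-1|^2 + 6*|-1|^2 + 6*|1|^2]
  = (1/24)[(1) + (1) + (2) + (2) + (2) + (2) + (2) + (6) + (6)] = 24/24 = 1.
A character is irreducible iff <chi, chi> = 1, so this representation is irreducible.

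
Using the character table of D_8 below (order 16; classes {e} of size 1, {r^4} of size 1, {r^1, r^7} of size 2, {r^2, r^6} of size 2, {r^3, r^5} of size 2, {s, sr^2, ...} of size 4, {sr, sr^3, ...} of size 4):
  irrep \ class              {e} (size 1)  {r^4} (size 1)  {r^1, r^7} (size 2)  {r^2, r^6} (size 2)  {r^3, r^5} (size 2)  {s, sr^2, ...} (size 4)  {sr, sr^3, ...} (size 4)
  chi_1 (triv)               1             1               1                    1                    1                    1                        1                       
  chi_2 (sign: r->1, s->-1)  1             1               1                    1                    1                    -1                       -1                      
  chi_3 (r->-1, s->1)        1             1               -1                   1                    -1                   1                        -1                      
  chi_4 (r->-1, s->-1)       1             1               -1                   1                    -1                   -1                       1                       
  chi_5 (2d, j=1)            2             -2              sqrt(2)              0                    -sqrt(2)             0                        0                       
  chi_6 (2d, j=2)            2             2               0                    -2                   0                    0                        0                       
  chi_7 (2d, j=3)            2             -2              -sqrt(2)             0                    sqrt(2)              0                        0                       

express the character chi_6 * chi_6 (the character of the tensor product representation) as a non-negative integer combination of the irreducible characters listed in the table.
chi_6 tensor chi_6 = chi_1 + chi_2 + chi_3 + chi_4 (all other irreducibles have multiplicity 0).

The character of a tensor product is the pointwise product (chi_6 * chi_6)(C) = chi_6(C) * chi_6(C):
  {e}: (2)*(2), {r^4}: (2)*(2), {r^1, r^7}: (0)*(0), {r^2, r^6}: (-2)*(-2), {r^3, r^5}: (0)*(0), {s, sr^2, ...}: (0)*(0), {sr, sr^3, ...}: (0)*(0)
so (chi_6 * chi_6) takes values
  {e} -> 4, {r^4} -> 4, {r^1, r^7} -> 0, {r^2, r^6} -> 4, {r^3, r^5} -> 0, {s, sr^2, ...} -> 0, {sr, sr^3, ...} -> 0.
Now take the inner product of this character with each irreducible chi from the table, <chi_6*chi_6, chi> = (1/16) sum_C |C| (chi_6*chi_6)(C) conj(chi(C)):
  <chi_6*chi_6, chi_1> = (1/16)[1*(4)*conj(1) + 1*(4)*conj(1) + 2*(0)*conj(1) + 2*(4)*conj(1) + 2*(0)*conj(1) + 4*(0)*conj(1) + 4*(0)*conj(1)]
      = (1/16)[(4) + (4) + (0) + (8) + (0) + (0) + (0)] = 16/16 = 1
  <chi_6*chi_6, chi_2> = (1/16)[1*(4)*conj(1) + 1*(4)*conj(1) + 2*(0)*conj(1) + 2*(4)*conj(1) + 2*(0)*conj(1) + 4*(0)*conj(-1) + 4*(0)*conj(-1)]
      = (1/16)[(4) + (4) + (0) + (8) + (0) + (0) + (0)] = 16/16 = 1
  <chi_6*chi_6, chi_3> = (1/16)[1*(4)*conj(1) + 1*(4)*conj(1) + 2*(0)*conj(-1) + 2*(4)*conj(1) + 2*(0)*conj(-1) + 4*(0)*conj(1) + 4*(0)*conj(-1)]
      = (1/16)[(4) + (4) + (0) + (8) + (0) + (0) + (0)] = 16/16 = 1
  <chi_6*chi_6, chi_4> = (1/16)[1*(4)*conj(1) + 1*(4)*conj(1) + 2*(0)*conj(-1) + 2*(4)*conj(1) + 2*(0)*conj(-1) + 4*(0)*conj(-1) + 4*(0)*conj(1)]
      = (1/16)[(4) + (4) + (0) + (8) + (0) + (0) + (0)] = 16/16 = 1
  <chi_6*chi_6, chi_5> = (1/16)[1*(4)*conj(2) + 1*(4)*conj(-2) + 2*(0)*conj(sqrt(2)) + 2*(4)*conj(0) + 2*(0)*conj(-sqrt(2)) + 4*(0)*conj(0) + 4*(0)*conj(0)]
      = (1/16)[(8) + (-8) + (0) + (0) + (0) + (0) + (0)] = 0/16 = 0
  <chi_6*chi_6, chi_6> = (1/16)[1*(4)*conj(2) + 1*(4)*conj(2) + 2*(0)*conj(0) + 2*(4)*conj(-2) + 2*(0)*conj(0) + 4*(0)*conj(0) + 4*(0)*conj(0)]
      = (1/16)[(8) + (8) + (0) + (-16) + (0) + (0) + (0)] = 0/16 = 0
  <chi_6*chi_6, chi_7> = (1/16)[1*(4)*conj(2) + 1*(4)*conj(-2) + 2*(0)*conj(-sqrt(2)) + 2*(4)*conj(0) + 2*(0)*conj(sqrt(2)) + 4*(0)*conj(0) + 4*(0)*conj(0)]
      = (1/16)[(8) + (-8) + (0) + (0) + (0) + (0) + (0)] = 0/16 = 0
Hence the multiplicities are chi_1: 1, chi_2: 1, chi_3: 1, chi_4: 1. Dimension check: dim(chi_6)*dim(chi_6) = 2*2 = 4 and sum (mult * dim) = 1*1 + 1*1 + 1*1 + 1*1 = 4.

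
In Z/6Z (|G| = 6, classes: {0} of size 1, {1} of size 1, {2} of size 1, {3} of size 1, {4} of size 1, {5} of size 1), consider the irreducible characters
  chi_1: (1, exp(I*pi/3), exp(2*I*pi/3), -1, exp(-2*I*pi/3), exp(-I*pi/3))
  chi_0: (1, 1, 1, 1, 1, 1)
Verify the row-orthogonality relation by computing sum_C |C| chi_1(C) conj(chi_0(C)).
Sum = 0; so <chi_1, chi_0> = 0 (distinct irreducibles are orthogonal).

Justification: Compute term by term over conjugacy classes (|C| * chi_1(C) * conj(chi_0(C))):
  1*(1)*conj(1) + 1*(exp(I*pi/3))*conj(1) + 1*(exp(2*I*pi/3))*conj(1) + 1*(-1)*conj(1) + 1*(exp(-2*I*pi/3))*conj(1) + 1*(exp(-I*pi/3))*conj(1)
  = (1) + (exp(I*pi/3)) + (exp(2*I*pi/3)) + (-1) + (exp(-2*I*pi/3)) + (exp(-I*pi/3))
  = 0.
(Exp terms are combined using exp(i*s)*conj(exp(i*t)) = exp(i*(s-t)), and sums of them are collapsed using the identity that for every m > 1 the m distinct m-th roots of unity sum to 0, e.g. 1 + exp(2*I*pi/3) + exp(-2*I*pi/3) = 0.)
Dividing by |G| = 6 gives 0/6 = 0, matching the row-orthogonality relation <chi_1, chi_0> = [chi_1 = chi_0].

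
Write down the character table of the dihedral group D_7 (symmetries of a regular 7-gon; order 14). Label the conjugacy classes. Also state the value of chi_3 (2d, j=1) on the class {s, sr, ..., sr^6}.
Conjugacy classes: {e} of size 1, {r^1, r^6} of size 2, {r^2, r^5} of size 2, {r^3, r^4} of size 2, {s, sr, ..., sr^6} of size 7.
Character table:
  irrep \ class              {e} (size 1)  {r^1, r^6} (size 2)  {r^2, r^5} (size 2)  {r^3, r^4} (size 2)  {s, sr, ..., sr^6} (size 7)
  chi_1 (triv)               1             1                    1                    1                    1                          
  chi_2 (sign: r->1, s->-1)  1             1                    1                    1                    -1                         
  chi_3 (2d, j=1)            2             2*cos(2*pi/7)        -2*cos(3*pi/7)       -2*cos(pi/7)         0                          
  chi_4 (2d, j=2)            2             -2*cos(3*pi/7)       -2*cos(pi/7)         2*cos(2*pi/7)        0                          
  chi_5 (2d, j=3)            2             -2*cos(pi/7)         2*cos(2*pi/7)        -2*cos(3*pi/7)       0                          

Spot check: chi_3 (2d, j=1) on {s, sr, ..., sr^6} = 0.

Working: D_7 has order 2*7 = 14 with 5 conjugacy classes, hence 5 irreducibles. Sum of squared dims 1 + 1 + 4 + 4 + 4 = 14 = |G|. Linear characters come from the abelianisation; the 2-dimensional irreps have character r^k -> 2*cos(2*pi*j*k/7), reflections -> 0.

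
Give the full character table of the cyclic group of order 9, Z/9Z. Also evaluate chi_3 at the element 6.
Character table of Z/9Z (irreps indexed chi_0,...,chi_8 with chi_k(m) = zeta_9^(k*m), zeta_9 = exp(2*pi*i/9)):
  irrep \ class  {0} (size 1)  {1} (size 1)    {2} (size 1)    {3} (size 1)    {4} (size 1)    {5} (size 1)    {6} (size 1)    {7} (size 1)    {8} (size 1)  
  chi_0          1             1               1               1               1               1               1               1               1             
  chi_1          1             exp(2*I*pi/9)   exp(4*I*pi/9)   exp(2*I*pi/3)   exp(8*I*pi/9)   exp(-8*I*pi/9)  exp(-2*I*pi/3)  exp(-4*I*pi/9)  exp(-2*I*pi/9)
  chi_2          1             exp(4*I*pi/9)   exp(8*I*pi/9)   exp(-2*I*pi/3)  exp(-2*I*pi/9)  exp(2*I*pi/9)   exp(2*I*pi/3)   exp(-8*I*pi/9)  exp(-4*I*pi/9)
  chi_3          1             exp(2*I*pi/3)   exp(-2*I*pi/3)  1               exp(2*I*pi/3)   exp(-2*I*pi/3)  1               exp(2*I*pi/3)   exp(-2*I*pi/3)
  chi_4          1             exp(8*I*pi/9)   exp(-2*I*pi/9)  exp(2*I*pi/3)   exp(-4*I*pi/9)  exp(4*I*pi/9)   exp(-2*I*pi/3)  exp(2*I*pi/9)   exp(-8*I*pi/9)
  chi_5          1             exp(-8*I*pi/9)  exp(2*I*pi/9)   exp(-2*I*pi/3)  exp(4*I*pi/9)   exp(-4*I*pi/9)  exp(2*I*pi/3)   exp(-2*I*pi/9)  exp(8*I*pi/9) 
  chi_6          1             exp(-2*I*pi/3)  exp(2*I*pi/3)   1               exp(-2*I*pi/3)  exp(2*I*pi/3)   1               exp(-2*I*pi/3)  exp(2*I*pi/3) 
  chi_7          1             exp(-4*I*pi/9)  exp(-8*I*pi/9)  exp(2*I*pi/3)   exp(2*I*pi/9)   exp(-2*I*pi/9)  exp(-2*I*pi/3)  exp(8*I*pi/9)   exp(4*I*pi/9) 
  chi_8          1             exp(-2*I*pi/9)  exp(-4*I*pi/9)  exp(-2*I*pi/3)  exp(-8*I*pi/9)  exp(8*I*pi/9)   exp(2*I*pi/3)   exp(4*I*pi/9)   exp(2*I*pi/9) 

Spot check: chi_3(6) = zeta_9^(3*6) = zeta_9^18 = 1.

Working: Z/9Z is abelian, so all 9 irreducible complex representations are 1-dimensional. They are given by chi_k(m) = zeta_9^(k*m) for k = 0,...,8. Row orthogonality: sum_m chi_k(m) conj(chi_l(m)) = 9 * [k = l].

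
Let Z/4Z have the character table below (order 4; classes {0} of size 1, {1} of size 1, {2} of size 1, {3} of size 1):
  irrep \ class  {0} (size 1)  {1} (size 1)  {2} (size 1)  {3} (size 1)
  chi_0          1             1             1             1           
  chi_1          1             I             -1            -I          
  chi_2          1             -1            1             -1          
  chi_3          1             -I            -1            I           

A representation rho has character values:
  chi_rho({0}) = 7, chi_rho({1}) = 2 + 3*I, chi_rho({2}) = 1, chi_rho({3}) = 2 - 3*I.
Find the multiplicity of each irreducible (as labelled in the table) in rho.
Multiplicities: chi_0: 3, chi_1: 3, chi_2: 1, chi_3: 0.

Argument: Use <chi_rho, chi> = (1/|G|) sum_C |C| * chi_rho(C) * conj(chi(C)) with |G| = 4 for each irreducible chi in the table:
  <chi_rho, chi_0> = (1/4)[1*(7)*conj(1) + 1*(2 + 3*I)*conj(1) + 1*(1)*conj(1) + 1*(2 - 3*I)*conj(1)]
      = (1/4)[(7) + (2 + 3*I) + (1) + (2 - 3*I)] = 12/4 = 3
  <chi_rho, chi_1> = (1/4)[1*(7)*conj(1) + 1*(2 + 3*I)*conj(I) + 1*(1)*conj(-1) + 1*(2 - 3*I)*conj(-I)]
      = (1/4)[(7) + (3 - 2*I) + (-1) + (3 + 2*I)] = 12/4 = 3
  <chi_rho, chi_2> = (1/4)[1*(7)*conj(1) + 1*(2 + 3*I)*conj(-1) + 1*(1)*conj(1) + 1*(2 - 3*I)*conj(-1)]
      = (1/4)[(7) + (-2 - 3*I) + (1) + (-2 + 3*I)] = 4/4 = 1
  <chi_rho, chi_3> = (1/4)[1*(7)*conj(1) + 1*(2 + 3*I)*conj(-I) + 1*(1)*conj(-1) + 1*(2 - 3*I)*conj(I)]
      = (1/4)[(7) + (-3 + 2*I) + (-1) + (-3 - 2*I)] = 0/4 = 0
(Exp terms are combined using exp(i*s)*conj(exp(i*t)) = exp(i*(s-t)), and sums of them are collapsed using the identity that for every m > 1 the m distinct m-th roots of unity sum to 0, e.g. 1 + exp(2*I*pi/3) + exp(-2*I*pi/3) = 0.)
Dimension check: dim(rho) = sum (mult * dim) = 3*1 + 3*1 + 1*1 + 0*1 = 7 = chi_rho(e) = 7.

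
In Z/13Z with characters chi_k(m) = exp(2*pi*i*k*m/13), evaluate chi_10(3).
chi_10(3) = zeta_13^30 = exp(8*I*pi/13)

Argument: chi_10(3) = zeta_13^(10*3) = zeta_13^30. Since zeta_13^13 = 1, this equals zeta_13^4 = exp(2*pi*i*4/13) = exp(8*I*pi/13).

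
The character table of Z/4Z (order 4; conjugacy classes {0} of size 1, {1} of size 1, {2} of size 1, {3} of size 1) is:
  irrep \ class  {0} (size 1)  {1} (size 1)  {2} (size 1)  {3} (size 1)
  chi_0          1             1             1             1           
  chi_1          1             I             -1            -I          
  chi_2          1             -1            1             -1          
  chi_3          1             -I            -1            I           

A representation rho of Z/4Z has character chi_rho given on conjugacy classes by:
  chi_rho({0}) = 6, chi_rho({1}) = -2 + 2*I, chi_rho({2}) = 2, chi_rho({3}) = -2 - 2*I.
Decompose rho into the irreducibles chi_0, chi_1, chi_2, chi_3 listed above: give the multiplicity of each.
Multiplicities: chi_0: 1, chi_1: 2, chi_2: 3, chi_3: 0.

Derivation: Use <chi_rho, chi> = (1/|G|) sum_C |C| * chi_rho(C) * conj(chi(C)) with |G| = 4 for each irreducible chi in the table:
  <chi_rho, chi_0> = (1/4)[1*(6)*conj(1) + 1*(-2 + 2*I)*conj(1) + 1*(2)*conj(1) + 1*(-2 - 2*I)*conj(1)]
      = (1/4)[(6) + (-2 + 2*I) + (2) + (-2 - 2*I)] = 4/4 = 1
  <chi_rho, chi_1> = (1/4)[1*(6)*conj(1) + 1*(-2 + 2*I)*conj(I) + 1*(2)*conj(-1) + 1*(-2 - 2*I)*conj(-I)]
      = (1/4)[(6) + (2 + 2*I) + (-2) + (2 - 2*I)] = 8/4 = 2
  <chi_rho, chi_2> = (1/4)[1*(6)*conj(1) + 1*(-2 + 2*I)*conj(-1) + 1*(2)*conj(1) + 1*(-2 - 2*I)*conj(-1)]
      = (1/4)[(6) + (2 - 2*I) + (2) + (2 + 2*I)] = 12/4 = 3
  <chi_rho, chi_3> = (1/4)[1*(6)*conj(1) + 1*(-2 + 2*I)*conj(-I) + 1*(2)*conj(-1) + 1*(-2 - 2*I)*conj(I)]
      = (1/4)[(6) + (-2 - 2*I) + (-2) + (-2 + 2*I)] = 0/4 = 0
(Exp terms are combined using exp(i*s)*conj(exp(i*t)) = exp(i*(s-t)), and sums of them are collapsed using the identity that for every m > 1 the m distinct m-th roots of unity sum to 0, e.g. 1 + exp(2*I*pi/3) + exp(-2*I*pi/3) = 0.)
Dimension check: dim(rho) = sum (mult * dim) = 1*1 + 2*1 + 3*1 + 0*1 = 6 = chi_rho(e) = 6.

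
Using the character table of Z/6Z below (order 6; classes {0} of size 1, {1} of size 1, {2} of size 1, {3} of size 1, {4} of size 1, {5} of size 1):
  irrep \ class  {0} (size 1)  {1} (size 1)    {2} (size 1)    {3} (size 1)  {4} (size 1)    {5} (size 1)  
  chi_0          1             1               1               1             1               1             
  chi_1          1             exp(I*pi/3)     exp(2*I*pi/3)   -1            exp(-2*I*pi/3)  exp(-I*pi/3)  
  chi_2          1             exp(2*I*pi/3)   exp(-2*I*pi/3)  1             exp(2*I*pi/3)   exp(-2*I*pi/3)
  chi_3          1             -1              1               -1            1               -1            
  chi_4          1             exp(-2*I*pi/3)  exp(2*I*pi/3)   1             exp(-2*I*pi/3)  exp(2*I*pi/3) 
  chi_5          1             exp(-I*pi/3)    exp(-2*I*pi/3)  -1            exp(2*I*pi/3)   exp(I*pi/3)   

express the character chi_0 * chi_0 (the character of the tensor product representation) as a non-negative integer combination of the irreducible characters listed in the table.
chi_0 tensor chi_0 = chi_0 (all other irreducibles have multiplicity 0).

Proof sketch: The character of a tensor product is the pointwise product (chi_0 * chi_0)(C) = chi_0(C) * chi_0(C):
  {0}: (1)*(1), {1}: (1)*(1), {2}: (1)*(1), {3}: (1)*(1), {4}: (1)*(1), {5}: (1)*(1)
so (chi_0 * chi_0) takes values
  {0} -> 1, {1} -> 1, {2} -> 1, {3} -> 1, {4} -> 1, {5} -> 1.
Now take the inner product of this character with each irreducible chi from the table, <chi_0*chi_0, chi> = (1/6) sum_C |C| (chi_0*chi_0)(C) conj(chi(C)):
  <chi_0*chi_0, chi_0> = (1/6)[1*(1)*conj(1) + 1*(1)*conj(1) + 1*(1)*conj(1) + 1*(1)*conj(1) + 1*(1)*conj(1) + 1*(1)*conj(1)]
      = (1/6)[(1) + (1) + (1) + (1) + (1) + (1)] = 6/6 = 1
  <chi_0*chi_0, chi_1> = (1/6)[1*(1)*conj(1) + 1*(1)*conj(exp(I*pi/3)) + 1*(1)*conj(exp(2*I*pi/3)) + 1*(1)*conj(-1) + 1*(1)*conj(exp(-2*I*pi/3)) + 1*(1)*conj(exp(-I*pi/3))]
      = (1/6)[(1) + (exp(-I*pi/3)) + (exp(-2*I*pi/3)) + (-1) + (exp(2*I*pi/3)) + (exp(I*pi/3))] = 0/6 = 0
  <chi_0*chi_0, chi_2> = (1/6)[1*(1)*conj(1) + 1*(1)*conj(exp(2*I*pi/3)) + 1*(1)*conj(exp(-2*I*pi/3)) + 1*(1)*conj(1) + 1*(1)*conj(exp(2*I*pi/3)) + 1*(1)*conj(exp(-2*I*pi/3))]
      = (1/6)[(1) + (exp(-2*I*pi/3)) + (exp(2*I*pi/3)) + (1) + (exp(-2*I*pi/3)) + (exp(2*I*pi/3))] = 0/6 = 0
  <chi_0*chi_0, chi_3> = (1/6)[1*(1)*conj(1) + 1*(1)*conj(-1) + 1*(1)*conj(1) + 1*(1)*conj(-1) + 1*(1)*conj(1) + 1*(1)*conj(-1)]
      = (1/6)[(1) + (-1) + (1) + (-1) + (1) + (-1)] = 0/6 = 0
  <chi_0*chi_0, chi_4> = (1/6)[1*(1)*conj(1) + 1*(1)*conj(exp(-2*I*pi/3)) + 1*(1)*conj(exp(2*I*pi/3)) + 1*(1)*conj(1) + 1*(1)*conj(exp(-2*I*pi/3)) + 1*(1)*conj(exp(2*I*pi/3))]
      = (1/6)[(1) + (exp(2*I*pi/3)) + (exp(-2*I*pi/3)) + (1) + (exp(2*I*pi/3)) + (exp(-2*I*pi/3))] = 0/6 = 0
  <chi_0*chi_0, chi_5> = (1/6)[1*(1)*conj(1) + 1*(1)*conj(exp(-I*pi/3)) + 1*(1)*conj(exp(-2*I*pi/3)) + 1*(1)*conj(-1) + 1*(1)*conj(exp(2*I*pi/3)) + 1*(1)*conj(exp(I*pi/3))]
      = (1/6)[(1) + (exp(I*pi/3)) + (exp(2*I*pi/3)) + (-1) + (exp(-2*I*pi/3)) + (exp(-I*pi/3))] = 0/6 = 0
(Exp terms are combined using exp(i*s)*conj(exp(i*t)) = exp(i*(s-t)), and sums of them are collapsed using the identity that for every m > 1 the m distinct m-th roots of unity sum to 0, e.g. 1 + exp(2*I*pi/3) + exp(-2*I*pi/3) = 0.)
Hence the multiplicities are chi_0: 1. Dimension check: dim(chi_0)*dim(chi_0) = 1*1 = 1 and sum (mult * dim) = 1*1 = 1.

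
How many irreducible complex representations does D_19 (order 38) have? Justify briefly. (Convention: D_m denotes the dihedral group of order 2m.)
11

Working: The number of irreducible complex representations of a finite group equals its number of conjugacy classes. D_19 has 11 conjugacy classes ((n+3)/2 for n odd), so D_19 (order 38) has exactly 11 irreducible complex representations.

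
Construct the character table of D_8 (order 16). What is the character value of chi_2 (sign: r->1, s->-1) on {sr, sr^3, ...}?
Conjugacy classes: {e} of size 1, {r^4} of size 1, {r^1, r^7} of size 2, {r^2, r^6} of size 2, {r^3, r^5} of size 2, {s, sr^2, ...} of size 4, {sr, sr^3, ...} of size 4.
Character table:
  irrep \ class              {e} (size 1)  {r^4} (size 1)  {r^1, r^7} (size 2)  {r^2, r^6} (size 2)  {r^3, r^5} (size 2)  {s, sr^2, ...} (size 4)  {sr, sr^3, ...} (size 4)
  chi_1 (triv)               1             1               1                    1                    1                    1                        1                       
  chi_2 (sign: r->1, s->-1)  1             1               1                    1                    1                    -1                       -1                      
  chi_3 (r->-1, s->1)        1             1               -1                   1                    -1                   1                        -1                      
  chi_4 (r->-1, s->-1)       1             1               -1                   1                    -1                   -1                       1                       
  chi_5 (2d, j=1)            2             -2              sqrt(2)              0                    -sqrt(2)             0                        0                       
  chi_6 (2d, j=2)            2             2               0                    -2                   0                    0                        0                       
  chi_7 (2d, j=3)            2             -2              -sqrt(2)             0                    sqrt(2)              0                        0                       

Spot check: chi_2 (sign: r->1, s->-1) on {sr, sr^3, ...} = -1.

Working: D_8 has order 2*8 = 16 with 7 conjugacy classes, hence 7 irreducibles. Sum of squared dims 1 + 1 + 1 + 1 + 4 + 4 + 4 = 16 = |G|. Linear characters come from the abelianisation; the 2-dimensional irreps have character r^k -> 2*cos(2*pi*j*k/8), reflections -> 0.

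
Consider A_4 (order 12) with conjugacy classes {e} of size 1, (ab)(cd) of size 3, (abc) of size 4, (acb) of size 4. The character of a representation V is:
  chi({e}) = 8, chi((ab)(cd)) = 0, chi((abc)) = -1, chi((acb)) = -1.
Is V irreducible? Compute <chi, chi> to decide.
Not irreducible (reducible): <chi, chi> = 6 > 1.

Explanation: <chi, chi> = (1/|G|) sum_C |C| * |chi(C)|^2 = (1/12)[1*|8|^2 + 3*|0|^2 + 4*|-1|^2 + 4*|-1|^2]
  = (1/12)[(64) + (0) + (4) + (4)] = 72/12 = 6.
(Exp terms are combined using exp(i*s)*conj(exp(i*t)) = exp(i*(s-t)), and sums of them are collapsed using the identity that for every m > 1 the m distinct m-th roots of unity sum to 0, e.g. 1 + exp(2*I*pi/3) + exp(-2*I*pi/3) = 0.)
A character is irreducible iff <chi, chi> = 1, so this representation is reducible.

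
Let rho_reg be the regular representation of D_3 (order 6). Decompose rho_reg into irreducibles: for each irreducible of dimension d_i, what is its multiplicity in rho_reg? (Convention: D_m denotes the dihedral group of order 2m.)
Each irreducible V_i of dimension d_i appears with multiplicity d_i, i.e. rho_reg = (direct sum over all irreducibles V_i) d_i V_i. The irreducible dimensions for D_3 are 1, 1, 2: 2 irreducibles of dimension 1, each with multiplicity 1; 1 irreducible of dimension 2, with multiplicity 2. Total dimension 2*1*1 + 1*2*2 = 6 = |G|.

Details: General theorem: in the regular representation of a finite group G, each irreducible appears with multiplicity equal to its dimension. Check: dim(rho_reg) = sum d_i^2 = 1 + 1 + 4 = 6 = |G|.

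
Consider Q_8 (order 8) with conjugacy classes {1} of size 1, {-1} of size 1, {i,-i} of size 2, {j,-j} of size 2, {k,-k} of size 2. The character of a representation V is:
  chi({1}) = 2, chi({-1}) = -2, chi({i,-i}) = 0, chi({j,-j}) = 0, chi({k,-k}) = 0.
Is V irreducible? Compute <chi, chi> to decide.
Irreducible: <chi, chi> = 1.

Reasoning: <chi, chi> = (1/|G|) sum_C |C| * |chi(C)|^2 = (1/8)[1*|2|^2 + 1*|-2|^2 + 2*|0|^2 + 2*|0|^2 + 2*|0|^2]
  = (1/8)[(4) + (4) + (0) + (0) + (0)] = 8/8 = 1.
A character is irreducible iff <chi, chi> = 1, so this representation is irreducible.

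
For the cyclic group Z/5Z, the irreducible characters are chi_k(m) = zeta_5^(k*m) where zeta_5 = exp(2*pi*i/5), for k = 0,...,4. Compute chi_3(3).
chi_3(3) = zeta_5^9 = exp(-2*I*pi/5)

Why: chi_3(3) = zeta_5^(3*3) = zeta_5^9. Since zeta_5^5 = 1, this equals zeta_5^4 = exp(2*pi*i*4/5) = exp(-2*I*pi/5).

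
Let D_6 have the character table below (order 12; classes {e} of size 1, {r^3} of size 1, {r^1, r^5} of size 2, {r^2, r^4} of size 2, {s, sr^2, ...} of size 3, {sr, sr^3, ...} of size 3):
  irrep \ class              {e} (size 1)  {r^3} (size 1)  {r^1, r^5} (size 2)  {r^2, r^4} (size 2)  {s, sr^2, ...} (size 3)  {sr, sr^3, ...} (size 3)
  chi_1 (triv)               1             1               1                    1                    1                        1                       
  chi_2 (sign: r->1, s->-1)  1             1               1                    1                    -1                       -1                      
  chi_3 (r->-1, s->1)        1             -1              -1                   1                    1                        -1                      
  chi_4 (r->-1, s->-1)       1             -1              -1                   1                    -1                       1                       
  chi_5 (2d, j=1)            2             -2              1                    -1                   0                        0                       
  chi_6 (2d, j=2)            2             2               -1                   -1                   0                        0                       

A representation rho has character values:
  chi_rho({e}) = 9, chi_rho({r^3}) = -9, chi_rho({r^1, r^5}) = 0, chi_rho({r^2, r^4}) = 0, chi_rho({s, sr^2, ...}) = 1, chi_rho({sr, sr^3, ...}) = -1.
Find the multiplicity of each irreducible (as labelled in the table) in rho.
Multiplicities: chi_1: 0, chi_2: 0, chi_3: 2, chi_4: 1, chi_5: 3, chi_6: 0.

Explanation: Use <chi_rho, chi> = (1/|G|) sum_C |C| * chi_rho(C) * conj(chi(C)) with |G| = 12 for each irreducible chi in the table:
  <chi_rho, chi_1> = (1/12)[1*(9)*conj(1) + 1*(-9)*conj(1) + 2*(0)*conj(1) + 2*(0)*conj(1) + 3*(1)*conj(1) + 3*(-1)*conj(1)]
      = (1/12)[(9) + (-9) + (0) + (0) + (3) + (-3)] = 0/12 = 0
  <chi_rho, chi_2> = (1/12)[1*(9)*conj(1) + 1*(-9)*conj(1) + 2*(0)*conj(1) + 2*(0)*conj(1) + 3*(1)*conj(-1) + 3*(-1)*conj(-1)]
      = (1/12)[(9) + (-9) + (0) + (0) + (-3) + (3)] = 0/12 = 0
  <chi_rho, chi_3> = (1/12)[1*(9)*conj(1) + 1*(-9)*conj(-1) + 2*(0)*conj(-1) + 2*(0)*conj(1) + 3*(1)*conj(1) + 3*(-1)*conj(-1)]
      = (1/12)[(9) + (9) + (0) + (0) + (3) + (3)] = 24/12 = 2
  <chi_rho, chi_4> = (1/12)[1*(9)*conj(1) + 1*(-9)*conj(-1) + 2*(0)*conj(-1) + 2*(0)*conj(1) + 3*(1)*conj(-1) + 3*(-1)*conj(1)]
      = (1/12)[(9) + (9) + (0) + (0) + (-3) + (-3)] = 12/12 = 1
  <chi_rho, chi_5> = (1/12)[1*(9)*conj(2) + 1*(-9)*conj(-2) + 2*(0)*conj(1) + 2*(0)*conj(-1) + 3*(1)*conj(0) + 3*(-1)*conj(0)]
      = (1/12)[(18) + (18) + (0) + (0) + (0) + (0)] = 36/12 = 3
  <chi_rho, chi_6> = (1/12)[1*(9)*conj(2) + 1*(-9)*conj(2) + 2*(0)*conj(-1) + 2*(0)*conj(-1) + 3*(1)*conj(0) + 3*(-1)*conj(0)]
      = (1/12)[(18) + (-18) + (0) + (0) + (0) + (0)] = 0/12 = 0
Dimension check: dim(rho) = sum (mult * dim) = 0*1 + 0*1 + 2*1 + 1*1 + 3*2 + 0*2 = 9 = chi_rho(e) = 9.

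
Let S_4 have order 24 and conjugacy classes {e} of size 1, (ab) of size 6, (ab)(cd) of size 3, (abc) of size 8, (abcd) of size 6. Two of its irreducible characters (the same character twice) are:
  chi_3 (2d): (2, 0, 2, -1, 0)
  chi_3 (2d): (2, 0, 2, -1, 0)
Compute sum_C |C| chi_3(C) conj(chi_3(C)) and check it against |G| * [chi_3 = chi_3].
Sum = 24 = |G| = 24; so <chi_3, chi_3> = 1 (norm-1 confirms irreducibility).

Derivation: Compute term by term over conjugacy classes (|C| * chi_3(C) * conj(chi_3(C))):
  1*(2)*conj(2) + 6*(0)*conj(0) + 3*(2)*conj(2) + 8*(-1)*conj(-1) + 6*(0)*conj(0)
  = (4) + (0) + (12) + (8) + (0)
  = 24.
Dividing by |G| = 24 gives 24/24 = 1, matching the row-orthogonality relation <chi_3, chi_3> = [chi_3 = chi_3].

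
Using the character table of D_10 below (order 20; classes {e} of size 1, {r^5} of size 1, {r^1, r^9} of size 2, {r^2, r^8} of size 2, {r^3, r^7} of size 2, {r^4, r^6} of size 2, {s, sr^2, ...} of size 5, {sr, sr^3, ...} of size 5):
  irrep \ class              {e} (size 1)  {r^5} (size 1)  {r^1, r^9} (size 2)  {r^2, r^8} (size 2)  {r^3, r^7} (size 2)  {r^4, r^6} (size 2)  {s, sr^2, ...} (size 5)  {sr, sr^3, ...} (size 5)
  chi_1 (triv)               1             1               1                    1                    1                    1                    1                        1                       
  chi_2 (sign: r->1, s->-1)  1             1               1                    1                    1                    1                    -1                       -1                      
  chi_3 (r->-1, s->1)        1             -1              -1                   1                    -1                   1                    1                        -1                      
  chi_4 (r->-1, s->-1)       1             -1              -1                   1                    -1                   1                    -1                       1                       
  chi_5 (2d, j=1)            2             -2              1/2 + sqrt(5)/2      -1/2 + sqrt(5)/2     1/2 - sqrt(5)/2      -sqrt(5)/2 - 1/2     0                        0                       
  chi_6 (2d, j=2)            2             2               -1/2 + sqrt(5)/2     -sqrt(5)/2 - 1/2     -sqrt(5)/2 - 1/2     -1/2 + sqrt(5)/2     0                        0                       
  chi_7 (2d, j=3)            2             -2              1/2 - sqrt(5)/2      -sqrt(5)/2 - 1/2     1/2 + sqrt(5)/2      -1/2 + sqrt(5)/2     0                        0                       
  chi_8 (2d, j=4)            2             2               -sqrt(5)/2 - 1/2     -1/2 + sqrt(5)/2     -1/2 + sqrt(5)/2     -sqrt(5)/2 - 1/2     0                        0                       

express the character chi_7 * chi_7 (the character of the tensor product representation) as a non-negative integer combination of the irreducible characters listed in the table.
chi_7 tensor chi_7 = chi_1 + chi_2 + chi_8 (all other irreducibles have multiplicity 0).

Justification: The character of a tensor product is the pointwise product (chi_7 * chi_7)(C) = chi_7(C) * chi_7(C):
  {e}: (2)*(2), {r^5}: (-2)*(-2), {r^1, r^9}: (1/2 - sqrt(5)/2)*(1/2 - sqrt(5)/2), {r^2, r^8}: (-sqrt(5)/2 - 1/2)*(-sqrt(5)/2 - 1/2), {r^3, r^7}: (1/2 + sqrt(5)/2)*(1/2 + sqrt(5)/2), {r^4, r^6}: (-1/2 + sqrt(5)/2)*(-1/2 + sqrt(5)/2), {s, sr^2, ...}: (0)*(0), {sr, sr^3, ...}: (0)*(0)
so (chi_7 * chi_7) takes values
  {e} -> 4, {r^5} -> 4, {r^1, r^9} -> 3/2 - sqrt(5)/2, {r^2, r^8} -> sqrt(5)/2 + 3/2, {r^3, r^7} -> sqrt(5)/2 + 3/2, {r^4, r^6} -> 3/2 - sqrt(5)/2, {s, sr^2, ...} -> 0, {sr, sr^3, ...} -> 0.
Now take the inner product of this character with each irreducible chi from the table, <chi_7*chi_7, chi> = (1/20) sum_C |C| (chi_7*chi_7)(C) conj(chi(C)):
  <chi_7*chi_7, chi_1> = (1/20)[1*(4)*conj(1) + 1*(4)*conj(1) + 2*(3/2 - sqrt(5)/2)*conj(1) + 2*(sqrt(5)/2 + 3/2)*conj(1) + 2*(sqrt(5)/2 + 3/2)*conj(1) + 2*(3/2 - sqrt(5)/2)*conj(1) + 5*(0)*conj(1) + 5*(0)*conj(1)]
      = (1/20)[(4) + (4) + (3 - sqrt(5)) + (sqrt(5) + 3) + (sqrt(5) + 3) + (3 - sqrt(5)) + (0) + (0)] = 20/20 = 1
  <chi_7*chi_7, chi_2> = (1/20)[1*(4)*conj(1) + 1*(4)*conj(1) + 2*(3/2 - sqrt(5)/2)*conj(1) + 2*(sqrt(5)/2 + 3/2)*conj(1) + 2*(sqrt(5)/2 + 3/2)*conj(1) + 2*(3/2 - sqrt(5)/2)*conj(1) + 5*(0)*conj(-1) + 5*(0)*conj(-1)]
      = (1/20)[(4) + (4) + (3 - sqrt(5)) + (sqrt(5) + 3) + (sqrt(5) + 3) + (3 - sqrt(5)) + (0) + (0)] = 20/20 = 1
  <chi_7*chi_7, chi_3> = (1/20)[1*(4)*conj(1) + 1*(4)*conj(-1) + 2*(3/2 - sqrt(5)/2)*conj(-1) + 2*(sqrt(5)/2 + 3/2)*conj(1) + 2*(sqrt(5)/2 + 3/2)*conj(-1) + 2*(3/2 - sqrt(5)/2)*conj(1) + 5*(0)*conj(1) + 5*(0)*conj(-1)]
      = (1/20)[(4) + (-4) + (-3 + sqrt(5)) + (sqrt(5) + 3) + (-3 - sqrt(5)) + (3 - sqrt(5)) + (0) + (0)] = 0/20 = 0
  <chi_7*chi_7, chi_4> = (1/20)[1*(4)*conj(1) + 1*(4)*conj(-1) + 2*(3/2 - sqrt(5)/2)*conj(-1) + 2*(sqrt(5)/2 + 3/2)*conj(1) + 2*(sqrt(5)/2 + 3/2)*conj(-1) + 2*(3/2 - sqrt(5)/2)*conj(1) + 5*(0)*conj(-1) + 5*(0)*conj(1)]
      = (1/20)[(4) + (-4) + (-3 + sqrt(5)) + (sqrt(5) + 3) + (-3 - sqrt(5)) + (3 - sqrt(5)) + (0) + (0)] = 0/20 = 0
  <chi_7*chi_7, chi_5> = (1/20)[1*(4)*conj(2) + 1*(4)*conj(-2) + 2*(3/2 - sqrt(5)/2)*conj(1/2 + sqrt(5)/2) + 2*(sqrt(5)/2 + 3/2)*conj(-1/2 + sqrt(5)/2) + 2*(sqrt(5)/2 + 3/2)*conj(1/2 - sqrt(5)/2) + 2*(3/2 - sqrt(5)/2)*conj(-sqrt(5)/2 - 1/2) + 5*(0)*conj(0) + 5*(0)*conj(0)]
      = (1/20)[(8) + (-8) + (-1 + sqrt(5)) + (1 + sqrt(5)) + (-sqrt(5) - 1) + (1 - sqrt(5)) + (0) + (0)] = 0/20 = 0
  <chi_7*chi_7, chi_6> = (1/20)[1*(4)*conj(2) + 1*(4)*conj(2) + 2*(3/2 - sqrt(5)/2)*conj(-1/2 + sqrt(5)/2) + 2*(sqrt(5)/2 + 3/2)*conj(-sqrt(5)/2 - 1/2) + 2*(sqrt(5)/2 + 3/2)*conj(-sqrt(5)/2 - 1/2) + 2*(3/2 - sqrt(5)/2)*conj(-1/2 + sqrt(5)/2) + 5*(0)*conj(0) + 5*(0)*conj(0)]
      = (1/20)[(8) + (8) + (-4 + 2*sqrt(5)) + (-2*sqrt(5) - 4) + (-2*sqrt(5) - 4) + (-4 + 2*sqrt(5)) + (0) + (0)] = 0/20 = 0
  <chi_7*chi_7, chi_7> = (1/20)[1*(4)*conj(2) + 1*(4)*conj(-2) + 2*(3/2 - sqrt(5)/2)*conj(1/2 - sqrt(5)/2) + 2*(sqrt(5)/2 + 3/2)*conj(-sqrt(5)/2 - 1/2) + 2*(sqrt(5)/2 + 3/2)*conj(1/2 + sqrt(5)/2) + 2*(3/2 - sqrt(5)/2)*conj(-1/2 + sqrt(5)/2) + 5*(0)*conj(0) + 5*(0)*conj(0)]
      = (1/20)[(8) + (-8) + (4 - 2*sqrt(5)) + (-2*sqrt(5) - 4) + (4 + 2*sqrt(5)) + (-4 + 2*sqrt(5)) + (0) + (0)] = 0/20 = 0
  <chi_7*chi_7, chi_8> = (1/20)[1*(4)*conj(2) + 1*(4)*conj(2) + 2*(3/2 - sqrt(5)/2)*conj(-sqrt(5)/2 - 1/2) + 2*(sqrt(5)/2 + 3/2)*conj(-1/2 + sqrt(5)/2) + 2*(sqrt(5)/2 + 3/2)*conj(-1/2 + sqrt(5)/2) + 2*(3/2 - sqrt(5)/2)*conj(-sqrt(5)/2 - 1/2) + 5*(0)*conj(0) + 5*(0)*conj(0)]
      = (1/20)[(8) + (8) + (1 - sqrt(5)) + (1 + sqrt(5)) + (1 + sqrt(5)) + (1 - sqrt(5)) + (0) + (0)] = 20/20 = 1
Hence the multiplicities are chi_1: 1, chi_2: 1, chi_8: 1. Dimension check: dim(chi_7)*dim(chi_7) = 2*2 = 4 and sum (mult * dim) = 1*1 + 1*1 + 1*2 = 4.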